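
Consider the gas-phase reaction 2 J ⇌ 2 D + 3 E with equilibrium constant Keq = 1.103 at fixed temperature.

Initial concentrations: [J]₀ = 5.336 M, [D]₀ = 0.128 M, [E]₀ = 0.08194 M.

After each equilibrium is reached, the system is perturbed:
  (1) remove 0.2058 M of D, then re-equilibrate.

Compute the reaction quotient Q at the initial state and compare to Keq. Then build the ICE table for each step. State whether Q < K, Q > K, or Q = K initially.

Q₀ = 3.1657e-07; Q < K (proceeds forward)

Q₀ = 3.1657e-07 vs Keq = 1.103 ⇒ Q<K, forward
Step 1:
                   J          D          E
  I            5.336      0.128    0.08194
  C           -1.312      1.312      1.968
  E            4.024       1.44       2.05
  solve Keq expr → x = 0.656; check Q = 1.103
Then remove 0.2058 M of D.
Step 2:
                   J          D          E
  I            4.024      1.234       2.05
  C         -0.07319    0.07319     0.1098
  E            3.951      1.307       2.16
  solve Keq expr → x = 0.03659; check Q = 1.103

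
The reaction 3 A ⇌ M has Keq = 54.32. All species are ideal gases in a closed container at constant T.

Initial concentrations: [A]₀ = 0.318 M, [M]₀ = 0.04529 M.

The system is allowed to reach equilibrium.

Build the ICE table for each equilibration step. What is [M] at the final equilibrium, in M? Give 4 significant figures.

[M]_eq = 0.1092 M

Q₀ = 1.408 vs Keq = 54.32 ⇒ Q<K, forward
Step 1:
                  A         M
  init        0.318   0.04529
  Δ         -0.1918   0.06393
  eq         0.1262    0.1092
  solve Keq expr → x = 0.06393; check Q = 54.32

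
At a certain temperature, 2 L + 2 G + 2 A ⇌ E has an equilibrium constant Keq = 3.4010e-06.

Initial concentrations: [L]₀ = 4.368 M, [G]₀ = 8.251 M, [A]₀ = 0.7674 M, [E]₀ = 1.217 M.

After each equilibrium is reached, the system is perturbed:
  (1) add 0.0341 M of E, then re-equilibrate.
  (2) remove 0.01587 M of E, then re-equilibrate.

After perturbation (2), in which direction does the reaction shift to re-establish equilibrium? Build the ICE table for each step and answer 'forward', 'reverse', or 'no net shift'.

Direction: forward

Q₀ = 0.001591 vs Keq = 3.4010e-06 ⇒ Q>K, reverse
Step 1:
                  L         G         A         E
  I           4.368     8.251    0.7674     1.217
  C           2.164     2.164     2.164    -1.082
  E           6.532     10.41     2.931    0.1352
  solve Keq expr → x = -1.082; check Q = 3.4010e-06
Then add 0.0341 M of E.
Step 2:
                  L         G         A         E
  I           6.532     10.41     2.931    0.1693
  C          0.0514    0.0514    0.0514   -0.0257
  E           6.583     10.47     2.982    0.1436
  solve Keq expr → x = -0.0257; check Q = 3.4010e-06
Then remove 0.01587 M of E.
Step 3:
                  L         G         A         E
  I           6.583     10.47     2.982    0.1277
  C        -0.02385  -0.02385  -0.02385   0.01192
  E           6.559     10.44     2.959    0.1397
  solve Keq expr → x = 0.01192; check Q = 3.4010e-06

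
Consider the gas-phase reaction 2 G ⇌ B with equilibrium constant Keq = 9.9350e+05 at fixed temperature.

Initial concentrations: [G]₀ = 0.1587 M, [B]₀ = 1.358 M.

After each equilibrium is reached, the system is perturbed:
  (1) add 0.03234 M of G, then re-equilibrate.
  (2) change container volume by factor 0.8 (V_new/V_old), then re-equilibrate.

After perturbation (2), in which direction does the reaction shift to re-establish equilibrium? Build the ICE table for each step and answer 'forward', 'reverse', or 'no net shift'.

Q₀ = 53.92 vs Keq = 9.9350e+05 ⇒ Q<K, forward
Step 1:
                  G         B
  Initial    0.1587     1.358
  Change    -0.1575   0.07875
  Equil    0.001203     1.437
  solve Keq expr → x = 0.07875; check Q = 9.9350e+05
Then add 0.03234 M of G.
Step 2:
                  G         B
  Initial   0.03354     1.437
  Change   -0.03233   0.01617
  Equil    0.001209     1.453
  solve Keq expr → x = 0.01617; check Q = 9.9350e+05
Then change container volume by factor 0.8 (V_new/V_old).
Step 3:
                  G         B
  Initial  0.001512     1.816
  Change  -1.5956e-04 7.9779e-05
  Equil    0.001352     1.816
  solve Keq expr → x = 7.9779e-05; check Q = 9.9350e+05

Direction: forward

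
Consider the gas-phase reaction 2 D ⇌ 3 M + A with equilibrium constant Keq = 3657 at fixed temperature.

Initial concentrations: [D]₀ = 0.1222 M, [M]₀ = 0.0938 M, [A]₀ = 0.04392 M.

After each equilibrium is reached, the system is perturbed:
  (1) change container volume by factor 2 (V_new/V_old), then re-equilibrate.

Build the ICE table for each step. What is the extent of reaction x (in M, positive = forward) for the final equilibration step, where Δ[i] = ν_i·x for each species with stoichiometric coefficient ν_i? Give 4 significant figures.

x = 9.6521e-05 M

Q₀ = 0.002427 vs Keq = 3657 ⇒ Q<K, forward
Step 1:
                   D          M          A
  I           0.1222     0.0938    0.04392
  C          -0.1214     0.1821    0.06071
  E       7.7533e-04     0.2759     0.1046
  solve Keq expr → x = 0.06071; check Q = 3657
Then change container volume by factor 2 (V_new/V_old).
Step 2:
                   D          M          A
  I       3.8766e-04      0.138    0.05232
  C       -1.9304e-04 2.8956e-04 9.6521e-05
  E       1.9462e-04     0.1383    0.05241
  solve Keq expr → x = 9.6521e-05; check Q = 3657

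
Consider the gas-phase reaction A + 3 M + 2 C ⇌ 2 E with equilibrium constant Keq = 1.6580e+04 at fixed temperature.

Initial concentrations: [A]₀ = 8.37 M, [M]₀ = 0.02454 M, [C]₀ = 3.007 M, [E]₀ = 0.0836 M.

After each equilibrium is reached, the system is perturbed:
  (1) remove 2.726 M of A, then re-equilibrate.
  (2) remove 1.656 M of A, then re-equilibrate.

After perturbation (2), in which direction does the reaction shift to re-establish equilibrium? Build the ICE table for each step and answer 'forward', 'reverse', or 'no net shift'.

Q₀ = 6.249 vs Keq = 1.6580e+04 ⇒ Q<K, forward
Step 1:
                  A         M         C         E
  Initial      8.37   0.02454     3.007    0.0836
  Change  -0.007518  -0.02255  -0.01504   0.01504
  Equil       8.362  0.001986     2.992   0.09864
  solve Keq expr → x = 0.007518; check Q = 1.6580e+04
Then remove 2.726 M of A.
Step 2:
                  A         M         C         E
  Initial     5.636  0.001986     2.992   0.09864
  Change  9.2081e-05 2.7624e-04 1.8416e-04 -1.8416e-04
  Equil       5.637  0.002263     2.992   0.09845
  solve Keq expr → x = -9.2081e-05; check Q = 1.6580e+04
Then remove 1.656 M of A.
Step 3:
                  A         M         C         E
  Initial     3.981  0.002263     2.992   0.09845
  Change  9.1633e-05 2.7490e-04 1.8327e-04 -1.8327e-04
  Equil       3.981  0.002538     2.992   0.09827
  solve Keq expr → x = -9.1633e-05; check Q = 1.6580e+04

Direction: reverse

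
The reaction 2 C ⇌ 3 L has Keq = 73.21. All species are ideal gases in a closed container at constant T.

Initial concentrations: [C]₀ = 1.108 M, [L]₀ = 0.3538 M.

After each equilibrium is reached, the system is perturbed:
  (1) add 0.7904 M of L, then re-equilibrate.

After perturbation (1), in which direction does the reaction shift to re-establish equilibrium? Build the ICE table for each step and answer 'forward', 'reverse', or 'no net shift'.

Q₀ = 0.03607 vs Keq = 73.21 ⇒ Q<K, forward
Step 1:
                   C          L
  I            1.108     0.3538
  C          -0.8613      1.292
  E           0.2467      1.646
  solve Keq expr → x = 0.4306; check Q = 73.21
Then add 0.7904 M of L.
Step 2:
                   C          L
  I           0.2467      2.436
  C            0.141    -0.2115
  E           0.3878      2.225
  solve Keq expr → x = -0.07052; check Q = 73.21

Direction: reverse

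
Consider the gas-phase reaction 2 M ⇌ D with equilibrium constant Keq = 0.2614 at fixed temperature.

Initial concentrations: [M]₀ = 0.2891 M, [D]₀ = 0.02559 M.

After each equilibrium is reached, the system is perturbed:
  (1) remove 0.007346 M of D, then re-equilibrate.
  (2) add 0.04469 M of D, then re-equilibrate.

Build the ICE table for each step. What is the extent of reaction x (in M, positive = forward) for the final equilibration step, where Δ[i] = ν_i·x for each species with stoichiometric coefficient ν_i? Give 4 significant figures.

x = -0.03356 M

Q₀ = 0.3062 vs Keq = 0.2614 ⇒ Q>K, reverse
Step 1:
                  M         D
  Initial    0.2891   0.02559
  Change   0.005734 -0.002867
  Equil      0.2948   0.02272
  solve Keq expr → x = -0.002867; check Q = 0.2614
Then remove 0.007346 M of D.
Step 2:
                  M         D
  Initial    0.2948   0.01538
  Change   -0.01128   0.00564
  Equil      0.2836   0.02102
  solve Keq expr → x = 0.00564; check Q = 0.2614
Then add 0.04469 M of D.
Step 3:
                  M         D
  Initial    0.2836   0.06571
  Change    0.06712  -0.03356
  Equil      0.3507   0.03215
  solve Keq expr → x = -0.03356; check Q = 0.2614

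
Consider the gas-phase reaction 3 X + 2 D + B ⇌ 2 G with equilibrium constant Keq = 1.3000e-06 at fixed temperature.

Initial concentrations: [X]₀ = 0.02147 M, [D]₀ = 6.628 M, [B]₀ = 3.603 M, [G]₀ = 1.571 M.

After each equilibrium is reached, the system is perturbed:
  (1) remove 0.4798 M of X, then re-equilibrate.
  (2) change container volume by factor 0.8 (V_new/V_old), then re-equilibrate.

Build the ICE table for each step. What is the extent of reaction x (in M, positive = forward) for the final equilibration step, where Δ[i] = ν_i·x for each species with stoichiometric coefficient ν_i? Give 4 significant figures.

Q₀ = 1576 vs Keq = 1.3000e-06 ⇒ Q>K, reverse
Step 1:
                   X          D          B          G
  init       0.02147      6.628      3.603      1.571
  Δ            2.257      1.504     0.7522     -1.504
  eq           2.278      8.132      4.355    0.06654
  solve Keq expr → x = -0.7522; check Q = 1.3000e-06
Then remove 0.4798 M of X.
Step 2:
                   X          D          B          G
  init         1.798      8.132      4.355    0.06654
  Δ          0.02793    0.01862    0.00931   -0.01862
  eq           1.826      8.151      4.365    0.04792
  solve Keq expr → x = -0.00931; check Q = 1.3000e-06
Then change container volume by factor 0.8 (V_new/V_old).
Step 3:
                   X          D          B          G
  init         2.283      10.19      5.456     0.0599
  Δ         -0.04574    -0.0305   -0.01525     0.0305
  eq           2.237      10.16       5.44     0.0904
  solve Keq expr → x = 0.01525; check Q = 1.3000e-06

x = 0.01525 M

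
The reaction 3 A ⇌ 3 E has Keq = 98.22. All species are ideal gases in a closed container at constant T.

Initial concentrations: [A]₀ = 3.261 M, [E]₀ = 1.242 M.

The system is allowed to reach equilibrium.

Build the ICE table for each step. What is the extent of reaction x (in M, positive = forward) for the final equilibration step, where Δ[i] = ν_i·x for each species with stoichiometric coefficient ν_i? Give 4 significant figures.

x = 0.8196 M

Q₀ = 0.05525 vs Keq = 98.22 ⇒ Q<K, forward
Step 1:
                  A         E
  I           3.261     1.242
  C          -2.459     2.459
  E          0.8021     3.701
  solve Keq expr → x = 0.8196; check Q = 98.22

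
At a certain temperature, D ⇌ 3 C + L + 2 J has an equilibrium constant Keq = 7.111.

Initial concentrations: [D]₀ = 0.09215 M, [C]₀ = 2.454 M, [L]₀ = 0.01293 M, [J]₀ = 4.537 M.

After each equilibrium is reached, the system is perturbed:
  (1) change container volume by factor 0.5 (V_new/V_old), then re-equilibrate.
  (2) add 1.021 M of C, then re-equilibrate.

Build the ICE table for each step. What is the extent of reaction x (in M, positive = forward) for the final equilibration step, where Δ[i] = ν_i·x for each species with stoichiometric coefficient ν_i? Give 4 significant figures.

x = -7.1123e-05 M

Q₀ = 42.68 vs Keq = 7.111 ⇒ Q>K, reverse
Step 1:
                   D          C          L          J
  init       0.09215      2.454    0.01293      4.537
  Δ          0.01042   -0.03125   -0.01042   -0.02083
  eq          0.1026      2.423   0.002515      4.516
  solve Keq expr → x = -0.01042; check Q = 7.111
Then change container volume by factor 0.5 (V_new/V_old).
Step 2:
                   D          C          L          J
  init        0.2051      4.846   0.005029      9.032
  Δ         0.004866    -0.0146  -0.004866  -0.009733
  eq            0.21      4.831 1.6270e-04      9.023
  solve Keq expr → x = -0.004866; check Q = 7.111
Then add 1.021 M of C.
Step 3:
                   D          C          L          J
  init          0.21      5.852 1.6270e-04      9.023
  Δ       7.1123e-05 -2.1337e-04 -7.1123e-05 -1.4225e-04
  eq          0.2101      5.852 9.1579e-05      9.022
  solve Keq expr → x = -7.1123e-05; check Q = 7.111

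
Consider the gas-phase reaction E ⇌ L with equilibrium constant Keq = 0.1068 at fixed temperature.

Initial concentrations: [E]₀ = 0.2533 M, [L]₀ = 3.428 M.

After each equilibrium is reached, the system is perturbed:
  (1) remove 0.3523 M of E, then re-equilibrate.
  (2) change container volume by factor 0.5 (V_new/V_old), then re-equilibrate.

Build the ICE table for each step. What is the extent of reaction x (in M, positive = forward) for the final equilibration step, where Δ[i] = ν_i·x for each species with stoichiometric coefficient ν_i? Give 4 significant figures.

Q₀ = 13.53 vs Keq = 0.1068 ⇒ Q>K, reverse
Step 1:
                   E          L
  init        0.2533      3.428
  Δ            3.073     -3.073
  eq           3.326     0.3552
  solve Keq expr → x = -3.073; check Q = 0.1068
Then remove 0.3523 M of E.
Step 2:
                   E          L
  init         2.974     0.3552
  Δ          0.03399   -0.03399
  eq           3.008     0.3212
  solve Keq expr → x = -0.03399; check Q = 0.1068
Then change container volume by factor 0.5 (V_new/V_old).
Step 3:
                   E          L
  init         6.016     0.6425
  Δ                0          0
  eq           6.016     0.6425
  solve Keq expr → x = 0; check Q = 0.1068

x = 0 M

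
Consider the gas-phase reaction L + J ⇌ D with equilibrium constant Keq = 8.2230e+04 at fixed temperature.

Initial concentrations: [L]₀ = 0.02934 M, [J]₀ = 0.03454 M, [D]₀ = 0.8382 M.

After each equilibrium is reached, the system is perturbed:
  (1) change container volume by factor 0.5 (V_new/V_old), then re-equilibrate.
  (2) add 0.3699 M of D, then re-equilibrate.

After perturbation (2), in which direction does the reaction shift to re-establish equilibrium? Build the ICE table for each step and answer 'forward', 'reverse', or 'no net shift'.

Q₀ = 827.1 vs Keq = 8.2230e+04 ⇒ Q<K, forward
Step 1:
                  L         J         D
  init      0.02934   0.03454    0.8382
  Δ        -0.02778  -0.02778   0.02778
  eq       0.001558  0.006758     0.866
  solve Keq expr → x = 0.02778; check Q = 8.2230e+04
Then change container volume by factor 0.5 (V_new/V_old).
Step 2:
                  L         J         D
  init     0.003117   0.01352     1.732
  Δ        -0.00138  -0.00138   0.00138
  eq       0.001737   0.01214     1.733
  solve Keq expr → x = 0.00138; check Q = 8.2230e+04
Then add 0.3699 M of D.
Step 3:
                  L         J         D
  init     0.001737   0.01214     2.103
  Δ       3.1673e-04 3.1673e-04 -3.1673e-04
  eq       0.002054   0.01245     2.103
  solve Keq expr → x = -3.1673e-04; check Q = 8.2230e+04

Direction: reverse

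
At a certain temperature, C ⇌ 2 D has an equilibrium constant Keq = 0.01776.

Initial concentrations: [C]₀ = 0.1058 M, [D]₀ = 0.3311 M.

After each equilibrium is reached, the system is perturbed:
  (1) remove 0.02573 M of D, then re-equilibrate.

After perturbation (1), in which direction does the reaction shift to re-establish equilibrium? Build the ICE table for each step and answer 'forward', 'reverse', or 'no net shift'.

Q₀ = 1.036 vs Keq = 0.01776 ⇒ Q>K, reverse
Step 1:
                   C          D
  I           0.1058     0.3311
  C            0.133     -0.266
  E           0.2388    0.06512
  solve Keq expr → x = -0.133; check Q = 0.01776
Then remove 0.02573 M of D.
Step 2:
                   C          D
  I           0.2388    0.03939
  C         -0.01203    0.02407
  E           0.2268    0.06346
  solve Keq expr → x = 0.01203; check Q = 0.01776

Direction: forward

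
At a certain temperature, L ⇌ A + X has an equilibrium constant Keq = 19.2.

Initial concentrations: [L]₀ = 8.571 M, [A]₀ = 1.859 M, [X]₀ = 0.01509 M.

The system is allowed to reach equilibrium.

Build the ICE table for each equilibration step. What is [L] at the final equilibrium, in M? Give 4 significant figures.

[L]_eq = 2.508 M

Q₀ = 0.003273 vs Keq = 19.2 ⇒ Q<K, forward
Step 1:
                    L           A           X
  I             8.571       1.859     0.01509
  C            -6.063       6.063       6.063
  E             2.508       7.922       6.078
  solve Keq expr → x = 6.063; check Q = 19.2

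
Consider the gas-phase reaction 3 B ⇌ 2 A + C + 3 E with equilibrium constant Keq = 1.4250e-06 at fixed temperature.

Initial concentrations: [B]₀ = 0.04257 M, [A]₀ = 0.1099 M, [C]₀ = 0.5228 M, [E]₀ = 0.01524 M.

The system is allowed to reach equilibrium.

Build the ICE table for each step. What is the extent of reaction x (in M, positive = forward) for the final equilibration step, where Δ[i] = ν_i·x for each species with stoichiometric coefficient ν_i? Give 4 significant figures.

Q₀ = 2.8972e-04 vs Keq = 1.4250e-06 ⇒ Q>K, reverse
Step 1:
                   B          A          C          E
  Initial    0.04257     0.1099     0.5228    0.01524
  Change     0.01176  -0.007838  -0.003919   -0.01176
  Equil      0.05433     0.1021     0.5189   0.003484
  solve Keq expr → x = -0.003919; check Q = 1.4250e-06

x = -0.003919 M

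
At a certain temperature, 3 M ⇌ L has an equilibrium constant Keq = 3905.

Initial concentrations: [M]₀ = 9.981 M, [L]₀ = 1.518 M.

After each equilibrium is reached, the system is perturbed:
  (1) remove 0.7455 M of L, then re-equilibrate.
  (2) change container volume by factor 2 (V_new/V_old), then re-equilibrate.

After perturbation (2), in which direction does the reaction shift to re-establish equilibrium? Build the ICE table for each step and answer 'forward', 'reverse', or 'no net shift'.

Direction: reverse

Q₀ = 0.001527 vs Keq = 3905 ⇒ Q<K, forward
Step 1:
                   M          L
  I            9.981      1.518
  C           -9.874      3.291
  E           0.1072      4.809
  solve Keq expr → x = 3.291; check Q = 3905
Then remove 0.7455 M of L.
Step 2:
                   M          L
  I           0.1072      4.064
  C        -0.005836   0.001945
  E           0.1014      4.066
  solve Keq expr → x = 0.001945; check Q = 3905
Then change container volume by factor 2 (V_new/V_old).
Step 3:
                   M          L
  I          0.05068      2.033
  C          0.02964  -0.009879
  E          0.08031      2.023
  solve Keq expr → x = -0.009879; check Q = 3905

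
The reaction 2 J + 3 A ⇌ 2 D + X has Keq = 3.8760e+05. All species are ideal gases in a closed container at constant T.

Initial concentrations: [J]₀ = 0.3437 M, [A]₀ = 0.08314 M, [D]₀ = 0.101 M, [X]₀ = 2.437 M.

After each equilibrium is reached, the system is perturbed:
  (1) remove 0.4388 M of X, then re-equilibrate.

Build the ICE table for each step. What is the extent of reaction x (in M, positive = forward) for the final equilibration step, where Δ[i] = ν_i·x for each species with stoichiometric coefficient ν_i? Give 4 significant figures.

x = 2.3533e-04 M

Q₀ = 366.2 vs Keq = 3.8760e+05 ⇒ Q<K, forward
Step 1:
                  J         A         D         X
  init       0.3437   0.08314     0.101     2.437
  Δ        -0.04763  -0.07144   0.04763   0.02381
  eq         0.2961    0.0117    0.1486     2.461
  solve Keq expr → x = 0.02381; check Q = 3.8760e+05
Then remove 0.4388 M of X.
Step 2:
                  J         A         D         X
  init       0.2961    0.0117    0.1486     2.022
  Δ       -4.7065e-04 -7.0598e-04 4.7065e-04 2.3533e-04
  eq         0.2956   0.01099    0.1491     2.022
  solve Keq expr → x = 2.3533e-04; check Q = 3.8760e+05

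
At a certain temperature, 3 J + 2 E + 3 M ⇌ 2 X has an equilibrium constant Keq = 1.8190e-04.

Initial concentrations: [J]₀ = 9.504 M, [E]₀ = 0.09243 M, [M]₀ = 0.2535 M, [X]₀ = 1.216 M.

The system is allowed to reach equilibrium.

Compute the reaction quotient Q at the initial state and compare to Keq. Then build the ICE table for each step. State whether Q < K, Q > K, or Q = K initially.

Q₀ = 12.38; Q > K (proceeds reverse)

Q₀ = 12.38 vs Keq = 1.8190e-04 ⇒ Q>K, reverse
Step 1:
                  J         E         M         X
  Initial     9.504   0.09243    0.2535     1.216
  Change      1.034    0.6892     1.034   -0.6892
  Equil       10.54    0.7817     1.287    0.5268
  solve Keq expr → x = -0.3446; check Q = 1.8190e-04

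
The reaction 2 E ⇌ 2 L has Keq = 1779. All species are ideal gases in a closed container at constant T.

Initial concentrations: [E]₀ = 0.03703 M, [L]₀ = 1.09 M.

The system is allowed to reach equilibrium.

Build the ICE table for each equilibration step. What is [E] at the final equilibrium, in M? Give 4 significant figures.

Q₀ = 866.5 vs Keq = 1779 ⇒ Q<K, forward
Step 1:
                    E           L
  I           0.03703        1.09
  C          -0.01093     0.01093
  E            0.0261       1.101
  solve Keq expr → x = 0.005464; check Q = 1779

[E]_eq = 0.0261 M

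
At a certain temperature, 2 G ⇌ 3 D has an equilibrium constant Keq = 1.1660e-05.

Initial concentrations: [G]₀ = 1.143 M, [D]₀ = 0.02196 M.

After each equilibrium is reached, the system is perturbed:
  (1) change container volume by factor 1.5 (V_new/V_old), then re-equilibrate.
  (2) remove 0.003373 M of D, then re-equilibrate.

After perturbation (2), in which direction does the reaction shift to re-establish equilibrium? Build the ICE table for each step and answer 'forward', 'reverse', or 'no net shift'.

Q₀ = 8.1060e-06 vs Keq = 1.1660e-05 ⇒ Q<K, forward
Step 1:
                   G          D
  I            1.143    0.02196
  C        -0.001868   0.002802
  E            1.141    0.02476
  solve Keq expr → x = 9.3408e-04; check Q = 1.1660e-05
Then change container volume by factor 1.5 (V_new/V_old).
Step 2:
                   G          D
  I           0.7608    0.01651
  C        -0.001575   0.002363
  E           0.7592    0.01887
  solve Keq expr → x = 7.8762e-04; check Q = 1.1660e-05
Then remove 0.003373 M of D.
Step 3:
                   G          D
  I           0.7592     0.0155
  C        -0.002224   0.003336
  E            0.757    0.01883
  solve Keq expr → x = 0.001112; check Q = 1.1660e-05

Direction: forward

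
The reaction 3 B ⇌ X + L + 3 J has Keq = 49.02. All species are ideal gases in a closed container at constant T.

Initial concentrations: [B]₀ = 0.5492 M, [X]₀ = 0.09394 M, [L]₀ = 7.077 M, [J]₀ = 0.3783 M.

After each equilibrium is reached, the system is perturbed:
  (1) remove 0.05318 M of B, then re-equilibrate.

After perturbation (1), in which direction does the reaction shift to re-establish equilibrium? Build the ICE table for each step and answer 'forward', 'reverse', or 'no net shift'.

Direction: reverse

Q₀ = 0.2173 vs Keq = 49.02 ⇒ Q<K, forward
Step 1:
                  B         X         L         J
  Initial    0.5492   0.09394     7.077    0.3783
  Change    -0.3296    0.1099    0.1099    0.3296
  Equil      0.2196    0.2038     7.187    0.7079
  solve Keq expr → x = 0.1099; check Q = 49.02
Then remove 0.05318 M of B.
Step 2:
                  B         X         L         J
  Initial    0.1665    0.2038     7.187    0.7079
  Change    0.03721   -0.0124   -0.0124  -0.03721
  Equil      0.2037    0.1914     7.174    0.6706
  solve Keq expr → x = -0.0124; check Q = 49.02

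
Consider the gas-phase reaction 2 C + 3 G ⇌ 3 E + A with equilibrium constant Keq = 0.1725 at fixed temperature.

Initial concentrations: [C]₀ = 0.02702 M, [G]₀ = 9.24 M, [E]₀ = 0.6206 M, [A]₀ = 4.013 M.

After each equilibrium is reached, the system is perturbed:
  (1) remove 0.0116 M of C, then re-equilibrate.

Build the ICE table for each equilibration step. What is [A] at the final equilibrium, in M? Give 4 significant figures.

Q₀ = 1.665 vs Keq = 0.1725 ⇒ Q>K, reverse
Step 1:
                  C         G         E         A
  init      0.02702      9.24    0.6206     4.013
  Δ          0.0432    0.0648   -0.0648   -0.0216
  eq        0.07022     9.305    0.5558     3.991
  solve Keq expr → x = -0.0216; check Q = 0.1725
Then remove 0.0116 M of C.
Step 2:
                  C         G         E         A
  init      0.05862     9.305    0.5558     3.991
  Δ        0.008902   0.01335  -0.01335 -0.004451
  eq        0.06752     9.318    0.5424     3.987
  solve Keq expr → x = -0.004451; check Q = 0.1725

[A]_eq = 3.987 M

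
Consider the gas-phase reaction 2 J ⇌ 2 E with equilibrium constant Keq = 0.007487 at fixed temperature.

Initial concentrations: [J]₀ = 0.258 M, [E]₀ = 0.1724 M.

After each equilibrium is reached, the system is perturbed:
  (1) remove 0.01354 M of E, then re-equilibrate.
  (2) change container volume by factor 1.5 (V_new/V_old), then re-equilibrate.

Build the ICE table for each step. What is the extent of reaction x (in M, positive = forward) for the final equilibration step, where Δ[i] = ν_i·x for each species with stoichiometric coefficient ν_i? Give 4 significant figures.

x = 0 M

Q₀ = 0.4465 vs Keq = 0.007487 ⇒ Q>K, reverse
Step 1:
                   J          E
  init         0.258     0.1724
  Δ           0.1381    -0.1381
  eq          0.3961    0.03428
  solve Keq expr → x = -0.06906; check Q = 0.007487
Then remove 0.01354 M of E.
Step 2:
                   J          E
  init        0.3961    0.02074
  Δ         -0.01246    0.01246
  eq          0.3837     0.0332
  solve Keq expr → x = 0.006231; check Q = 0.007487
Then change container volume by factor 1.5 (V_new/V_old).
Step 3:
                   J          E
  init        0.2558    0.02213
  Δ                0          0
  eq          0.2558    0.02213
  solve Keq expr → x = 0; check Q = 0.007487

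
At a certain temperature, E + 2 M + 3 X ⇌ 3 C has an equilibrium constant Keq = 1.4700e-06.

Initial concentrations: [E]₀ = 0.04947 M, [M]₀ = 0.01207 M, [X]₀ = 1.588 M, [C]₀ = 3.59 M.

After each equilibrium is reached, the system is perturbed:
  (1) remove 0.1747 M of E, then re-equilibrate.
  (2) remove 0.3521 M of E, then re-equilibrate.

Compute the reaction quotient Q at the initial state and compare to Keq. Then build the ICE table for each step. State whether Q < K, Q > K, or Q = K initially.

Q₀ = 1.6032e+06; Q > K (proceeds reverse)

Q₀ = 1.6032e+06 vs Keq = 1.4700e-06 ⇒ Q>K, reverse
Step 1:
                    E           M           X           C
  Initial     0.04947     0.01207       1.588        3.59
  Change        1.161       2.321       3.482      -3.482
  Equil          1.21       2.333        5.07      0.1081
  solve Keq expr → x = -1.161; check Q = 1.4700e-06
Then remove 0.1747 M of E.
Step 2:
                    E           M           X           C
  Initial       1.035       2.333        5.07      0.1081
  Change     0.001736    0.003472    0.005208   -0.005208
  Equil         1.037       2.337       5.075      0.1029
  solve Keq expr → x = -0.001736; check Q = 1.4700e-06
Then remove 0.3521 M of E.
Step 3:
                    E           M           X           C
  Initial       0.685       2.337       5.075      0.1029
  Change     0.004219    0.008438     0.01266    -0.01266
  Equil        0.6893       2.345       5.088      0.0902
  solve Keq expr → x = -0.004219; check Q = 1.4700e-06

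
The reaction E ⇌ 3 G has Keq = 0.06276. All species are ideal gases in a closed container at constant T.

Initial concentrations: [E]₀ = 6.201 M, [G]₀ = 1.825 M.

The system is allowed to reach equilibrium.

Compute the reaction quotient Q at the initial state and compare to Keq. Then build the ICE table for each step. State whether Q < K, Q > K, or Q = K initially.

Q₀ = 0.9802; Q > K (proceeds reverse)

Q₀ = 0.9802 vs Keq = 0.06276 ⇒ Q>K, reverse
Step 1:
                  E         G
  init        6.201     1.825
  Δ          0.3603    -1.081
  eq          6.561     0.744
  solve Keq expr → x = -0.3603; check Q = 0.06276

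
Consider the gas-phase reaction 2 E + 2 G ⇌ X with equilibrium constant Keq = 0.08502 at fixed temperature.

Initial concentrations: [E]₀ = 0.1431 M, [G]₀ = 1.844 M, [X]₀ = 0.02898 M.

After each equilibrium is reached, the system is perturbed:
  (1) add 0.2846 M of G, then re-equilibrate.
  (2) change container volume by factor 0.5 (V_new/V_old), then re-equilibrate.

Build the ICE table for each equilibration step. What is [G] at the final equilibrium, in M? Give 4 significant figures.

Q₀ = 0.4162 vs Keq = 0.08502 ⇒ Q>K, reverse
Step 1:
                    E           G           X
  init         0.1431       1.844     0.02898
  Δ           0.03817     0.03817    -0.01908
  eq           0.1813       1.882    0.009896
  solve Keq expr → x = -0.01908; check Q = 0.08502
Then add 0.2846 M of G.
Step 2:
                    E           G           X
  init         0.1813       2.167    0.009896
  Δ         -0.004921   -0.004921     0.00246
  eq           0.1763       2.162     0.01236
  solve Keq expr → x = 0.00246; check Q = 0.08502
Then change container volume by factor 0.5 (V_new/V_old).
Step 3:
                    E           G           X
  init         0.3527       4.324     0.02471
  Δ           -0.1173     -0.1173     0.05865
  eq           0.2354       4.206     0.08336
  solve Keq expr → x = 0.05865; check Q = 0.08502

[G]_eq = 4.206 M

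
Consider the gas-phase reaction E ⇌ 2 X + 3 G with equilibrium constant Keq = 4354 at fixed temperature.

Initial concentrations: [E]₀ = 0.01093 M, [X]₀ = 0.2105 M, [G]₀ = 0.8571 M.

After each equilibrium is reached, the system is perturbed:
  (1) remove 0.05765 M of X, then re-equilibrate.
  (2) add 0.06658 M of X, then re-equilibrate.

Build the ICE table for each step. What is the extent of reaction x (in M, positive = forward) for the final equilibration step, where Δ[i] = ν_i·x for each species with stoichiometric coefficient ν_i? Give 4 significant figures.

x = -4.4813e-06 M

Q₀ = 2.553 vs Keq = 4354 ⇒ Q<K, forward
Step 1:
                    E           X           G
  init        0.01093      0.2105      0.8571
  Δ          -0.01092     0.02184     0.03276
  eq       8.7365e-06      0.2323      0.8899
  solve Keq expr → x = 0.01092; check Q = 4354
Then remove 0.05765 M of X.
Step 2:
                    E           X           G
  init     8.7365e-06      0.1747      0.8899
  Δ       -3.7970e-06  7.5940e-06  1.1391e-05
  eq       4.9395e-06      0.1747      0.8899
  solve Keq expr → x = 3.7970e-06; check Q = 4354
Then add 0.06658 M of X.
Step 3:
                    E           X           G
  init     4.9395e-06      0.2413      0.8899
  Δ        4.4813e-06 -8.9626e-06 -1.3444e-05
  eq       9.4208e-06      0.2413      0.8899
  solve Keq expr → x = -4.4813e-06; check Q = 4354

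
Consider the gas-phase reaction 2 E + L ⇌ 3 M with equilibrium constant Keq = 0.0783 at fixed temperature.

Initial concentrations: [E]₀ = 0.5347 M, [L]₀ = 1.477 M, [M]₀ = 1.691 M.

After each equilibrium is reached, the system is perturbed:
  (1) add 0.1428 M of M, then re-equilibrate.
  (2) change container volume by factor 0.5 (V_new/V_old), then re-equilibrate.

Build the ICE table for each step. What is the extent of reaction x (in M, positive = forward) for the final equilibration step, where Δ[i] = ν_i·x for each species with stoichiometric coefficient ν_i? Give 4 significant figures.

x = 0 M

Q₀ = 11.45 vs Keq = 0.0783 ⇒ Q>K, reverse
Step 1:
                   E          L          M
  Initial     0.5347      1.477      1.691
  Change      0.7208     0.3604     -1.081
  Equil        1.255      1.837     0.6098
  solve Keq expr → x = -0.3604; check Q = 0.0783
Then add 0.1428 M of M.
Step 2:
                   E          L          M
  Initial      1.255      1.837     0.7526
  Change     0.07605    0.03802    -0.1141
  Equil        1.332      1.875     0.6385
  solve Keq expr → x = -0.03802; check Q = 0.0783
Then change container volume by factor 0.5 (V_new/V_old).
Step 3:
                   E          L          M
  Initial      2.663      3.751      1.277
  Change           0          0          0
  Equil        2.663      3.751      1.277
  solve Keq expr → x = 0; check Q = 0.0783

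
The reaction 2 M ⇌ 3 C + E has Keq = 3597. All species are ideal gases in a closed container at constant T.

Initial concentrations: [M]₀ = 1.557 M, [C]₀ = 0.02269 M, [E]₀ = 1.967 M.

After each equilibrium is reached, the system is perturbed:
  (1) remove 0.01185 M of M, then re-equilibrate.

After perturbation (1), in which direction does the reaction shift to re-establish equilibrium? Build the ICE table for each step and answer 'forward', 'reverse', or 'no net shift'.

Direction: reverse

Q₀ = 9.4783e-06 vs Keq = 3597 ⇒ Q<K, forward
Step 1:
                  M         C         E
  init        1.557   0.02269     1.967
  Δ          -1.466     2.199    0.7331
  eq        0.09075     2.222       2.7
  solve Keq expr → x = 0.7331; check Q = 3597
Then remove 0.01185 M of M.
Step 2:
                  M         C         E
  init       0.0789     2.222       2.7
  Δ         0.01077  -0.01616 -0.005386
  eq        0.08967     2.206     2.695
  solve Keq expr → x = -0.005386; check Q = 3597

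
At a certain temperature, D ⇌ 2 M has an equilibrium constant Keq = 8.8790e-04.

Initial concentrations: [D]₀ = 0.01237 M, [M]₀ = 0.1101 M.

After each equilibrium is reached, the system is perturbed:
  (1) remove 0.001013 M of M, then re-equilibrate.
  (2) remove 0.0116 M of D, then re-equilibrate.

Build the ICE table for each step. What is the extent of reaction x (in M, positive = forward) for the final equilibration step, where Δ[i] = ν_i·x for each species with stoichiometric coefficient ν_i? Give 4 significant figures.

Q₀ = 0.98 vs Keq = 8.8790e-04 ⇒ Q>K, reverse
Step 1:
                    D           M
  Initial     0.01237      0.1101
  Change      0.05129     -0.1026
  Equil       0.06366    0.007518
  solve Keq expr → x = -0.05129; check Q = 8.8790e-04
Then remove 0.001013 M of M.
Step 2:
                    D           M
  Initial     0.06366    0.006505
  Change  -4.9195e-04  9.8389e-04
  Equil       0.06317    0.007489
  solve Keq expr → x = 4.9195e-04; check Q = 8.8790e-04
Then remove 0.0116 M of D.
Step 3:
                    D           M
  Initial     0.05157    0.007489
  Change   3.4979e-04 -6.9957e-04
  Equil       0.05192     0.00679
  solve Keq expr → x = -3.4979e-04; check Q = 8.8790e-04

x = -3.4979e-04 M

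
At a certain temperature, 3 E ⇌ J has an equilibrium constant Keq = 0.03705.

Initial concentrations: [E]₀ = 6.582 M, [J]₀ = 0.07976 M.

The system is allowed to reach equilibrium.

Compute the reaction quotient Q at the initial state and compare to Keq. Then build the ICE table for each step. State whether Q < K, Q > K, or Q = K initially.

Q₀ = 2.7971e-04 vs Keq = 0.03705 ⇒ Q<K, forward
Step 1:
                  E         J
  Initial     6.582   0.07976
  Change     -3.387     1.129
  Equil       3.195     1.209
  solve Keq expr → x = 1.129; check Q = 0.03705

Q₀ = 2.7971e-04; Q < K (proceeds forward)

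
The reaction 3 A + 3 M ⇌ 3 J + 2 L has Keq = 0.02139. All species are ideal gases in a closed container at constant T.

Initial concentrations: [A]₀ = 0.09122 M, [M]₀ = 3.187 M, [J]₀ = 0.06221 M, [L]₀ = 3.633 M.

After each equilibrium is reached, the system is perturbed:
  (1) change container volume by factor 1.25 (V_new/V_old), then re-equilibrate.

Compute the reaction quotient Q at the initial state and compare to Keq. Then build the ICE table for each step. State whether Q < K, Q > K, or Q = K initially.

Q₀ = 0.1293; Q > K (proceeds reverse)

Q₀ = 0.1293 vs Keq = 0.02139 ⇒ Q>K, reverse
Step 1:
                  A         M         J         L
  I         0.09122     3.187   0.06221     3.633
  C         0.02015   0.02015  -0.02015  -0.01343
  E          0.1114     3.207   0.04206      3.62
  solve Keq expr → x = -0.006717; check Q = 0.02139
Then change container volume by factor 1.25 (V_new/V_old).
Step 2:
                  A         M         J         L
  I          0.0891     2.566   0.03365     2.896
  C        0.001763  0.001763 -0.001763 -0.001175
  E         0.09086     2.567   0.03188     2.894
  solve Keq expr → x = -5.8774e-04; check Q = 0.02139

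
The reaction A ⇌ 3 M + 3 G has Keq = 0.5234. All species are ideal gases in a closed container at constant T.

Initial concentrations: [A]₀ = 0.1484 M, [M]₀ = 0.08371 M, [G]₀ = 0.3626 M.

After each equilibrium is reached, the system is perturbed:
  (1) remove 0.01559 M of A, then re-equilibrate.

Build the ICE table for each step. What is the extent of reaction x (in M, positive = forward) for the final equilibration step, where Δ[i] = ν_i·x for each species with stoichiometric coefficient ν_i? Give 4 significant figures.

Q₀ = 1.8844e-04 vs Keq = 0.5234 ⇒ Q<K, forward
Step 1:
                   A          M          G
  init        0.1484    0.08371     0.3626
  Δ          -0.1074     0.3222     0.3222
  eq         0.04101     0.4059     0.6848
  solve Keq expr → x = 0.1074; check Q = 0.5234
Then remove 0.01559 M of A.
Step 2:
                   A          M          G
  init       0.02542     0.4059     0.6848
  Δ         0.006738   -0.02021   -0.02021
  eq         0.03216     0.3857     0.6645
  solve Keq expr → x = -0.006738; check Q = 0.5234

x = -0.006738 M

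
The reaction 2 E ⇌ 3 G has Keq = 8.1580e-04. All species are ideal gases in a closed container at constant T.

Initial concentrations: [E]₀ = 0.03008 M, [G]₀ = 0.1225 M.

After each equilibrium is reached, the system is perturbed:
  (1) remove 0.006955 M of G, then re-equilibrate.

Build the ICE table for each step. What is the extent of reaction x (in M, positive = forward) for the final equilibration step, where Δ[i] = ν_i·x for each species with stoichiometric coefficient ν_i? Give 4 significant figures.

x = 0.002126 M

Q₀ = 2.032 vs Keq = 8.1580e-04 ⇒ Q>K, reverse
Step 1:
                   E          G
  I          0.03008     0.1225
  C          0.06838    -0.1026
  E          0.09846    0.01992
  solve Keq expr → x = -0.03419; check Q = 8.1580e-04
Then remove 0.006955 M of G.
Step 2:
                   E          G
  I          0.09846    0.01297
  C        -0.004252   0.006377
  E          0.09421    0.01935
  solve Keq expr → x = 0.002126; check Q = 8.1580e-04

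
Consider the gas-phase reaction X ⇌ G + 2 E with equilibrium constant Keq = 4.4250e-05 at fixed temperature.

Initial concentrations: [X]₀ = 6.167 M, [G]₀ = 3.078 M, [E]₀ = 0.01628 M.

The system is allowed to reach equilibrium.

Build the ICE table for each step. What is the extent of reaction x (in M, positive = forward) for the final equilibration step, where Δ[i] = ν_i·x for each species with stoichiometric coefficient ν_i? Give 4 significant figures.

x = -0.003428 M

Q₀ = 1.3228e-04 vs Keq = 4.4250e-05 ⇒ Q>K, reverse
Step 1:
                    X           G           E
  init          6.167       3.078     0.01628
  Δ          0.003428   -0.003428   -0.006856
  eq             6.17       3.075    0.009424
  solve Keq expr → x = -0.003428; check Q = 4.4250e-05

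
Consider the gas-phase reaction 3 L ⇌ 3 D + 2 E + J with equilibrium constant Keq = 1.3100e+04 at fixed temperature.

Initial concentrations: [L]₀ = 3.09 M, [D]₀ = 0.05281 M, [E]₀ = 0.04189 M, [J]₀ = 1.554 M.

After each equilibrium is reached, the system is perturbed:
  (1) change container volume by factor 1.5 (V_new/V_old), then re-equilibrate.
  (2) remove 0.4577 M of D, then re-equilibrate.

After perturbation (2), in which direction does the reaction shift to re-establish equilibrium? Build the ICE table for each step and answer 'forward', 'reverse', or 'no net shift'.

Direction: forward

Q₀ = 1.3613e-08 vs Keq = 1.3100e+04 ⇒ Q<K, forward
Step 1:
                  L         D         E         J
  I            3.09   0.05281   0.04189     1.554
  C          -2.833     2.833     1.888    0.9442
  E          0.2575     2.885      1.93     2.498
  solve Keq expr → x = 0.9442; check Q = 1.3100e+04
Then change container volume by factor 1.5 (V_new/V_old).
Step 2:
                  L         D         E         J
  I          0.1716     1.924     1.287     1.665
  C        -0.05165   0.05165   0.03443   0.01722
  E            0.12     1.975     1.321     1.683
  solve Keq expr → x = 0.01722; check Q = 1.3100e+04
Then remove 0.4577 M of D.
Step 3:
                  L         D         E         J
  I            0.12     1.518     1.321     1.683
  C        -0.02531   0.02531   0.01688  0.008438
  E         0.09469     1.543     1.338     1.691
  solve Keq expr → x = 0.008438; check Q = 1.3100e+04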